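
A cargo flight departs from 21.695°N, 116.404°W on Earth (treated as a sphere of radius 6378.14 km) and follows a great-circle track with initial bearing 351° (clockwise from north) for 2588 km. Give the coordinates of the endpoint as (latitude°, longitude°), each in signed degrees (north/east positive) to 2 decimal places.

44.58°, -121.38°

Angular distance δ = d/R = 2588/6378.14 = 0.40576 rad; initial bearing θ = 6.1261 rad.
sin φ₂ = sin φ₁ cos δ + cos φ₁ sin δ cos θ = (0.3697)(0.9188) + (0.9292)(0.3947)(0.9877) = 0.7019, so φ₂ = 44.58°.
Δλ = atan2(sin θ sin δ cos φ₁, cos δ − sin φ₁ sin φ₂) = atan2(-0.0574, 0.6593) = -4.973°.
λ₂ = -116.404° − 4.973° = -121.38°.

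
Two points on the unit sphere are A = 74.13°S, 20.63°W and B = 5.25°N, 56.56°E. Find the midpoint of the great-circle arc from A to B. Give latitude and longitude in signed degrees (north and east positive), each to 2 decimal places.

-38.62°, 42.39°

The central angle between A and B is δ = 1.5984 rad.
With f = 0.5, the slerp weights are sin((1−f)δ)/sin δ = 0.7171 and sin(fδ)/sin δ = 0.7171.
Weighted sum of the unit vectors: (0.7171)·(0.2559,-0.0963,-0.9619) + (0.7171)·(0.5488,0.8310,0.0915) = (0.5770, 0.5268, -0.6241).
Converting back: φ = atan2(z, √(x²+y²)) = -38.62°, λ = atan2(y, x) = 42.39°.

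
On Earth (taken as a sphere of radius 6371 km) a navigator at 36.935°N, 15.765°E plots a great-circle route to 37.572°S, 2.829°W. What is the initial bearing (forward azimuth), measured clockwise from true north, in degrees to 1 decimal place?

195.1°

Δλ = -18.594° = -0.3245 rad.
y = sin Δλ · cos φ₂ = (-0.3189)(0.7926) = -0.2527
x = cos φ₁ sin φ₂ − sin φ₁ cos φ₂ cos Δλ = (0.7993)(-0.6098) − (0.6009)(0.7926)(0.9478) = -0.9388
θ = atan2(y, x) = -164.93°; adding 360° gives 195.1°.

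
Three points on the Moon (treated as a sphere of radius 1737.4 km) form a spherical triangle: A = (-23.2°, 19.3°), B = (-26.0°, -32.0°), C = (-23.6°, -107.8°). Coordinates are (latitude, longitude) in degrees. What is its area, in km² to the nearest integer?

Side lengths (central angles): a = 1.1837, b = 1.9287, c = 0.8104 rad; semiperimeter s = 1.9614.
By l'Huilier's theorem, tan(E/4) = √[tan(s/2) tan((s−a)/2) tan((s−b)/2) tan((s−c)/2)], giving spherical excess E = 0.3213 rad.
Area = E·R² = 0.3213 × (1737.4)² ≈ 969983 km².

969983 km²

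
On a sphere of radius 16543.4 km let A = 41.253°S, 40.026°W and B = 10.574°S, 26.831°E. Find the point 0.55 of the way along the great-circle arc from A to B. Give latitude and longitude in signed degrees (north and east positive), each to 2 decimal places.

Central angle δ = 1.1467 rad. Interpolating on the sphere with fraction f = 0.55:
P = [sin((1−f)δ)·A + sin(fδ)·B] / sin δ = 0.5414·A + 0.6470·B in Cartesian coordinates,
giving P = (0.8792, 0.0253, -0.4757), i.e. latitude -28.41°, longitude 1.65°.

-28.41°, 1.65°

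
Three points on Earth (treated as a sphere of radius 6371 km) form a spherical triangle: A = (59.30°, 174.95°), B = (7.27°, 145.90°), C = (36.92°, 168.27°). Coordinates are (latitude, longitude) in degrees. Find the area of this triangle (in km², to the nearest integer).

Side lengths (central angles): a = 0.6277, b = 0.3978, c = 0.9866 rad; semiperimeter s = 1.0061.
By l'Huilier's theorem, tan(E/4) = √[tan(s/2) tan((s−a)/2) tan((s−b)/2) tan((s−c)/2)], giving spherical excess E = 0.0717 rad.
Area = E·R² = 0.0717 × (6371)² ≈ 2912059 km².

2912059 km²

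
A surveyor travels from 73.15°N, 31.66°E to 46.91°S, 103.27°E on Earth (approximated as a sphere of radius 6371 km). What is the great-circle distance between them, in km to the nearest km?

14403 km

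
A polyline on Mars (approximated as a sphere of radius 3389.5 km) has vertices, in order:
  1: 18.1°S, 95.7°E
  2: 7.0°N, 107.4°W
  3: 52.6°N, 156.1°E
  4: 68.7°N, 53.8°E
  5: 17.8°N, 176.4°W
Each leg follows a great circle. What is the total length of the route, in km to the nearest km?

22229 km

Leg 1→2: central angle 2.7037 rad, distance 9164.2 km.
Leg 2→3: central angle 1.5422 rad, distance 5227.4 km.
Leg 3→4: central angle 0.8049 rad, distance 2728.4 km.
Leg 4→5: central angle 1.5073 rad, distance 5109.1 km.
Total: 9164.2 + 5227.4 + 2728.4 + 5109.1 ≈ 22229 km.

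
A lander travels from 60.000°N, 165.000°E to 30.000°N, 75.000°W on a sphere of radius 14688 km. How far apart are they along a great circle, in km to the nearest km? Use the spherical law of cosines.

19866 km

In radians: φ₁ = 1.0472, φ₂ = 0.5236, Δλ = 120.000° = 2.0944 rad.
cos c = sin φ₁ sin φ₂ + cos φ₁ cos φ₂ cos Δλ = (0.8660)(0.5000) + (0.5000)(0.8660)(-0.5000) = 0.21651,
so c = arccos(0.21651) = 1.35256 rad.
Distance = R·c = 14688 × 1.3526 ≈ 19866 km.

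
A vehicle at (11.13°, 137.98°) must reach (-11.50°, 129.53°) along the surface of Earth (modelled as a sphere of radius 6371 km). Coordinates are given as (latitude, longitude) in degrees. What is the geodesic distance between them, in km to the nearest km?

2684 km

In radians: φ₁ = 0.1943, φ₂ = -0.2007, Δλ = -8.450° = -0.1475 rad.
cos c = sin φ₁ sin φ₂ + cos φ₁ cos φ₂ cos Δλ = (0.1930)(-0.1994) + (0.9812)(0.9799)(0.9891) = 0.91257,
so c = arccos(0.91257) = 0.42127 rad.
Distance = R·c = 6371 × 0.4213 ≈ 2684 km.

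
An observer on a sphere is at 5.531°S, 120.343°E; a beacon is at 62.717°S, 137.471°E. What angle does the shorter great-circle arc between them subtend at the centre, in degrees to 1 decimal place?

58.6°

Let φ₁ = -0.0965 rad, φ₂ = -1.0946 rad, and Δλ = 0.2989 rad.
Haversine: a = sin²(Δφ/2) + cos φ₁ cos φ₂ sin²(Δλ/2) = 0.2290 + (0.9953)(0.4584)(0.0222) = 0.23916.
Central angle c = 2·arcsin(√a) = 1.02198 rad.
So the angular separation is 58.6°.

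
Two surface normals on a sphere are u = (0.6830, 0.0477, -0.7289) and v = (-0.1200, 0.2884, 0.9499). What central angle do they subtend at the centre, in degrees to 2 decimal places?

139.52°

u·v = -0.7606; |u| = 1.0000, |v| = 0.9999.
cos θ = (u·v)/(|u||v|) = -0.7606, so θ = 139.52°.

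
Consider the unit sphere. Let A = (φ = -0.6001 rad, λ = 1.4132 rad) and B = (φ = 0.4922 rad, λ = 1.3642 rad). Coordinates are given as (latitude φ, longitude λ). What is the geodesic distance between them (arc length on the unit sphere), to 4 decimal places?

With latitudes φ₁ = -34.383°, φ₂ = 28.201° and longitude difference Δλ = -2.807°:
cos c = sin φ₁ sin φ₂ + cos φ₁ cos φ₂ cos Δλ = (-0.5647)(0.4726) + (0.8253)(0.8813)(0.9988) = 0.45957,
so c = arccos(0.45957) = 1.09328 rad.
On the unit sphere the arc length equals the central angle: 1.0933.

1.0933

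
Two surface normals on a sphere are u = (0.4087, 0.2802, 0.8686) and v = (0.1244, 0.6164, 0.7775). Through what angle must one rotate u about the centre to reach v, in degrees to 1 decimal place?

26.0°

u·v = 0.8989; |u| = 1.0000, |v| = 1.0000.
cos θ = (u·v)/(|u||v|) = 0.8989, so θ = 26.0°.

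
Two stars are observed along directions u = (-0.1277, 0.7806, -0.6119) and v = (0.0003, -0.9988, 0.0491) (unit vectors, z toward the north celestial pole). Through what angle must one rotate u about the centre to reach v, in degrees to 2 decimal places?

144.07°

u·v = -0.8097; |u| = 1.0000, |v| = 1.0000.
cos θ = (u·v)/(|u||v|) = -0.8097, so θ = 144.07°.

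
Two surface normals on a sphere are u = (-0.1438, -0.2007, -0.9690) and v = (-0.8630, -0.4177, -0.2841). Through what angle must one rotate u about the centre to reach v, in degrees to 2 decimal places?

61.10°

u·v = 0.4832; |u| = 1.0000, |v| = 1.0000.
cos θ = (u·v)/(|u||v|) = 0.4833, so θ = 61.10°.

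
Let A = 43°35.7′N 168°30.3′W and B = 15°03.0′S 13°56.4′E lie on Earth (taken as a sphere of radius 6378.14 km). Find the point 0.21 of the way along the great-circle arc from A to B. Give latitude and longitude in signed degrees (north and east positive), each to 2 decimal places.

Central angle δ = 2.6421 rad. Interpolating on the sphere with fraction f = 0.21:
P = [sin((1−f)δ)·A + sin(fδ)·B] / sin δ = 1.8154·A + 1.0998·B in Cartesian coordinates,
giving P = (-0.2576, -0.0062, 0.9662), i.e. latitude 75.07°, longitude -178.63°.

75.07°, -178.63°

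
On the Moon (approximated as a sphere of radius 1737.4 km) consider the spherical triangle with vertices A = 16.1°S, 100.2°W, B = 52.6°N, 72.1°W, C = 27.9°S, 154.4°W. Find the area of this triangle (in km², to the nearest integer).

Side lengths (central angles): a = 1.8753, b = 0.8938, c = 1.2719 rad; semiperimeter s = 2.0205.
By l'Huilier's theorem, tan(E/4) = √[tan(s/2) tan((s−a)/2) tan((s−b)/2) tan((s−c)/2)], giving spherical excess E = 0.6718 rad.
Area = E·R² = 0.6718 × (1737.4)² ≈ 2027917 km².

2027917 km²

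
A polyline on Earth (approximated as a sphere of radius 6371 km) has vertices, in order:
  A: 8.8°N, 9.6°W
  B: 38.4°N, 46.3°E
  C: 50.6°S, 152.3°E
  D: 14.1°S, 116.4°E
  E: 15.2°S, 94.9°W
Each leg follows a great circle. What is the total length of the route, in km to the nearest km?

41158 km

Leg A→B: central angle 1.0131 rad, distance 6454.5 km.
Leg B→C: central angle 2.2358 rad, distance 14244.5 km.
Leg C→D: central angle 0.8136 rad, distance 5183.2 km.
Leg D→E: central angle 2.3977 rad, distance 15275.9 km.
Total: 6454.5 + 14244.5 + 5183.2 + 15275.9 ≈ 41158 km.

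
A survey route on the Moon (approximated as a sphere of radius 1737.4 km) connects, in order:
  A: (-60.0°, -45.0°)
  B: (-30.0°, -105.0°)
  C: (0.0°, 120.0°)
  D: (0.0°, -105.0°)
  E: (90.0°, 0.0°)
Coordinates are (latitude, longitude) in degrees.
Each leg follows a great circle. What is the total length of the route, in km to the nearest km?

12198 km

Leg A→B: central angle 0.8638 rad, distance 1500.8 km.
Leg B→C: central angle 2.2299 rad, distance 3874.1 km.
Leg C→D: central angle 2.3562 rad, distance 4093.7 km.
Leg D→E: central angle 1.5708 rad, distance 2729.1 km.
Total: 1500.8 + 3874.1 + 4093.7 + 2729.1 ≈ 12198 km.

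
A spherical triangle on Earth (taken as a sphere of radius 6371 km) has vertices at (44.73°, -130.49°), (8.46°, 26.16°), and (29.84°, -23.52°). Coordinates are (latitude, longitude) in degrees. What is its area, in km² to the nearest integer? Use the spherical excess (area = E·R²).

Side lengths (central angles): a = 0.8913, b = 1.3996, c = 2.1432 rad; semiperimeter s = 2.2171.
By l'Huilier's theorem, tan(E/4) = √[tan(s/2) tan((s−a)/2) tan((s−b)/2) tan((s−c)/2)], giving spherical excess E = 0.6284 rad.
Area = E·R² = 0.6284 × (6371)² ≈ 25506754 km².

25506754 km²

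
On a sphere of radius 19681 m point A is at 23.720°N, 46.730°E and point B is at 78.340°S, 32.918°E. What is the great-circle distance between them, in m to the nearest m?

35165 m

Let φ₁ = 0.4140 rad, φ₂ = -1.3673 rad, and Δλ = -0.2411 rad.
cos c = sin φ₁ sin φ₂ + cos φ₁ cos φ₂ cos Δλ = (0.4023)(-0.9794) + (0.9155)(0.2021)(0.9711) = -0.21429,
so c = arccos(-0.21429) = 1.78676 rad.
Distance = R·c = 19681 × 1.7868 ≈ 35165 m.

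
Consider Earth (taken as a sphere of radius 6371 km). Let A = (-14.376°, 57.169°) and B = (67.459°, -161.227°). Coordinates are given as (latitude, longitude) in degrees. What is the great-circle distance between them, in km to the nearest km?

13494 km

With latitudes φ₁ = -14.376°, φ₂ = 67.459° and longitude difference Δλ = 141.604°:
cos c = sin φ₁ sin φ₂ + cos φ₁ cos φ₂ cos Δλ = (-0.2483)(0.9236) + (0.9687)(0.3833)(-0.7837) = -0.52035,
so c = arccos(-0.52035) = 2.11806 rad.
Distance = R·c = 6371 × 2.1181 ≈ 13494 km.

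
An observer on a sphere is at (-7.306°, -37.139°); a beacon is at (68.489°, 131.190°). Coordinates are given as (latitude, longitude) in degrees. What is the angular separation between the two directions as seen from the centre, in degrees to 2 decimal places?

118.33°

Let φ₁ = -0.1275 rad, φ₂ = 1.1954 rad, and Δλ = 2.9379 rad.
cos c = sin φ₁ sin φ₂ + cos φ₁ cos φ₂ cos Δλ = (-0.1272)(0.9303) + (0.9919)(0.3667)(-0.9793) = -0.47449,
so c = arccos(-0.47449) = 2.06519 rad.
So the angular separation is 118.33°.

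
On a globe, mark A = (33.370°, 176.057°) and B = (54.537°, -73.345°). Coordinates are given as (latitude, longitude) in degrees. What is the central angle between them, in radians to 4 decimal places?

1.2896 rad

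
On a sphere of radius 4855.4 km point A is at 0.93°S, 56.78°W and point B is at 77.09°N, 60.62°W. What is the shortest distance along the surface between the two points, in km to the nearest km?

With latitudes φ₁ = -0.930°, φ₂ = 77.090° and longitude difference Δλ = -3.840°:
cos c = sin φ₁ sin φ₂ + cos φ₁ cos φ₂ cos Δλ = (-0.0162)(0.9747) + (0.9999)(0.2234)(0.9978) = 0.20707,
so c = arccos(0.20707) = 1.36222 rad.
Distance = R·c = 4855.4 × 1.3622 ≈ 6614 km.

6614 km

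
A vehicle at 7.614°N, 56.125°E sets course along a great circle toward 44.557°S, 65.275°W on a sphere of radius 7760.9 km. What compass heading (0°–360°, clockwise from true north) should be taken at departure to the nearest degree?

223°

With φ₁ = 0.1329, φ₂ = -0.7777, Δλ = -2.1188 rad, the forward-azimuth formula gives
θ = atan2( sin Δλ cos φ₂ , cos φ₁ sin φ₂ − sin φ₁ cos φ₂ cos Δλ ) = atan2(-0.6082, -0.6462) = -136.74°.
Adding 360° brings this into [0°, 360°): 223°.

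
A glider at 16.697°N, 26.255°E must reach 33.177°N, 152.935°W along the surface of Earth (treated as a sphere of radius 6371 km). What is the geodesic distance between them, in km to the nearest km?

Let φ₁ = 0.2914 rad, φ₂ = 0.5790 rad, and Δλ = -3.1275 rad.
Haversine: a = sin²(Δφ/2) + cos φ₁ cos φ₂ sin²(Δλ/2) = 0.0205 + (0.9578)(0.8370)(1.0000) = 0.82220.
Central angle c = 2·arcsin(√a) = 2.27102 rad.
Distance = R·c = 6371 × 2.2710 ≈ 14469 km.

14469 km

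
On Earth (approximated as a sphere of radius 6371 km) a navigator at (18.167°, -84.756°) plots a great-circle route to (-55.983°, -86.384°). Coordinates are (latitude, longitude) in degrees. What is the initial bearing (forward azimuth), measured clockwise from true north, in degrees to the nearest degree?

181°

Δλ = -1.628° = -0.0284 rad.
y = sin Δλ · cos φ₂ = (-0.0284)(0.5594) = -0.0159
x = cos φ₁ sin φ₂ − sin φ₁ cos φ₂ cos Δλ = (0.9502)(-0.8289) − (0.3118)(0.5594)(0.9996) = -0.9619
θ = atan2(y, x) = -179.05°; adding 360° gives 181°.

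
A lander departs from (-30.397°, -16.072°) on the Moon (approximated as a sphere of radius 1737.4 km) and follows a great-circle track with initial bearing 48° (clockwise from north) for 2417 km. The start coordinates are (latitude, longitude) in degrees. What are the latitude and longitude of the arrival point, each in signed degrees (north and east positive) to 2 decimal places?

Angular distance δ = d/R = 2417/1737.4 = 1.39116 rad; initial bearing θ = 0.8378 rad.
sin φ₂ = sin φ₁ cos δ + cos φ₁ sin δ cos θ = (-0.5060)(0.1787) + (0.8625)(0.9839)(0.6691) = 0.4775, so φ₂ = 28.52°.
Δλ = atan2(sin θ sin δ cos φ₁, cos δ − sin φ₁ sin φ₂) = atan2(0.6307, 0.4203) = 56.322°.
λ₂ = -16.072° + 56.322° = 40.25°.

28.52°, 40.25°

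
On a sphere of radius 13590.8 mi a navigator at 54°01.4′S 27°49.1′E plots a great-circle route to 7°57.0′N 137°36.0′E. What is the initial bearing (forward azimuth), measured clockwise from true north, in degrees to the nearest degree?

102°

With φ₁ = -0.9429, φ₂ = 0.1388, Δλ = 1.9161 rad, the forward-azimuth formula gives
θ = atan2( sin Δλ cos φ₂ , cos φ₁ sin φ₂ − sin φ₁ cos φ₂ cos Δλ ) = atan2(0.9319, -0.1900) = 101.52°.
So the initial bearing is 102°.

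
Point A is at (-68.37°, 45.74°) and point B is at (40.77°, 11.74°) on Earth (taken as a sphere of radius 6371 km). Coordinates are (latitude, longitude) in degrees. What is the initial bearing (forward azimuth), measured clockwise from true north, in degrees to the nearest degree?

333°

With φ₁ = -1.1933, φ₂ = 0.7116, Δλ = -0.5934 rad, the forward-azimuth formula gives
θ = atan2( sin Δλ cos φ₂ , cos φ₁ sin φ₂ − sin φ₁ cos φ₂ cos Δλ ) = atan2(-0.4235, 0.8244) = -27.19°.
Adding 360° brings this into [0°, 360°): 333°.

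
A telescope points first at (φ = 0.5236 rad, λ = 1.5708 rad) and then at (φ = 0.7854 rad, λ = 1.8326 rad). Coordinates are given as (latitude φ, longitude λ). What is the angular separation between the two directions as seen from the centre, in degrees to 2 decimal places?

In radians: φ₁ = 0.5236, φ₂ = 0.7854, Δλ = 15.000° = 0.2618 rad.
cos c = sin φ₁ sin φ₂ + cos φ₁ cos φ₂ cos Δλ = (0.5000)(0.7071) + (0.8660)(0.7071)(0.9659) = 0.94506,
so c = arccos(0.94506) = 0.33302 rad.
So the angular separation is 19.08°.

19.08°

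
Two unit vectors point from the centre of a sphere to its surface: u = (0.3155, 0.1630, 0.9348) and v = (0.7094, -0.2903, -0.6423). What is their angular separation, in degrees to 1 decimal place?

115.1°

u·v = -0.4239; |u| = 1.0000, |v| = 1.0000.
cos θ = (u·v)/(|u||v|) = -0.4239, so θ = 115.1°.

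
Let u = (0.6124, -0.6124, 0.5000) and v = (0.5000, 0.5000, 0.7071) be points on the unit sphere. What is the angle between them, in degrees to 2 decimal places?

69.30°

u·v = 0.3535; |u| = 1.0000, |v| = 1.0000.
cos θ = (u·v)/(|u||v|) = 0.3535, so θ = 69.30°.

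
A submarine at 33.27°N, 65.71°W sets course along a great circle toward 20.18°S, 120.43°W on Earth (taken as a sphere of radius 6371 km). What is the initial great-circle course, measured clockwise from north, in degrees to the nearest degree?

Δλ = -54.720° = -0.9550 rad.
y = sin Δλ · cos φ₂ = (-0.8163)(0.9386) = -0.7662
x = cos φ₁ sin φ₂ − sin φ₁ cos φ₂ cos Δλ = (0.8361)(-0.3450) − (0.5486)(0.9386)(0.5776) = -0.5858
θ = atan2(y, x) = -127.40°; adding 360° gives 233°.

233°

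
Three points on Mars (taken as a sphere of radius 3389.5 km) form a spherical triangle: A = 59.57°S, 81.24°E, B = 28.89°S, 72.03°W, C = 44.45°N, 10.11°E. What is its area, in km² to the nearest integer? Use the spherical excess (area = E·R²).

28671172 km²

Side lengths (central angles): a = 1.8264, b = 2.0793, c = 1.5503 rad; semiperimeter s = 2.7280.
By l'Huilier's theorem, tan(E/4) = √[tan(s/2) tan((s−a)/2) tan((s−b)/2) tan((s−c)/2)], giving spherical excess E = 2.4956 rad.
Area = E·R² = 2.4956 × (3389.5)² ≈ 28671172 km².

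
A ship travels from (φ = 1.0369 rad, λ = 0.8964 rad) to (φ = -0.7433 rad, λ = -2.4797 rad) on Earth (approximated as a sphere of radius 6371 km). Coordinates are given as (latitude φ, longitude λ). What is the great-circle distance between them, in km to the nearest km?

Let φ₁ = 1.0369 rad, φ₂ = -0.7433 rad, and Δλ = 2.9071 rad.
cos c = sin φ₁ sin φ₂ + cos φ₁ cos φ₂ cos Δλ = (0.8608)(-0.6767) + (0.5089)(0.7362)(-0.9726) = -0.94695,
so c = arccos(-0.94695) = 2.81442 rad.
Distance = R·c = 6371 × 2.8144 ≈ 17931 km.

17931 km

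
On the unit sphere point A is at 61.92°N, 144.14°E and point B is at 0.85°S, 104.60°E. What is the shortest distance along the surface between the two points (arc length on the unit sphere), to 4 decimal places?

With latitudes φ₁ = 61.920°, φ₂ = -0.850° and longitude difference Δλ = -39.540°:
Haversine: a = sin²(Δφ/2) + cos φ₁ cos φ₂ sin²(Δλ/2) = 0.2712 + (0.4707)(0.9999)(0.1144) = 0.32507.
Central angle c = 2·arcsin(√a) = 1.21336 rad.
On the unit sphere the arc length equals the central angle: 1.2134.

1.2134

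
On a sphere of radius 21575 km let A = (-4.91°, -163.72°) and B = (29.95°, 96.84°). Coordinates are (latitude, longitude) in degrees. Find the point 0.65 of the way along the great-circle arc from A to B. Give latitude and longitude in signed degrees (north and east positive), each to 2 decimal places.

24.31°, 136.09°

Central angle δ = 1.7562 rad. Interpolating on the sphere with fraction f = 0.65:
P = [sin((1−f)δ)·A + sin(fδ)·B] / sin δ = 0.5867·A + 0.9251·B in Cartesian coordinates,
giving P = (-0.6566, 0.6320, 0.4116), i.e. latitude 24.31°, longitude 136.09°.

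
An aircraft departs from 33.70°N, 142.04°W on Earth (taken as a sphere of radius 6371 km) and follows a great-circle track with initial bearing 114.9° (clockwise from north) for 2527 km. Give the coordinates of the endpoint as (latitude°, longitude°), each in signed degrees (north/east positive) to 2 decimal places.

22.11°, -119.82°

Angular distance δ = d/R = 2527/6371 = 0.39664 rad; initial bearing θ = 2.0054 rad.
sin φ₂ = sin φ₁ cos δ + cos φ₁ sin δ cos θ = (0.5548)(0.9224) + (0.8320)(0.3863)(-0.4210) = 0.3764, so φ₂ = 22.11°.
Δλ = atan2(sin θ sin δ cos φ₁, cos δ − sin φ₁ sin φ₂) = atan2(0.2915, 0.7135) = 22.224°.
λ₂ = -142.040° + 22.224° = -119.82°.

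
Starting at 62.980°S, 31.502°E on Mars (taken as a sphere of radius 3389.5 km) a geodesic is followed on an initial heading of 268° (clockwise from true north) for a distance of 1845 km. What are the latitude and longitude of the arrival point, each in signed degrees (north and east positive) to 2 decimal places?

Angular distance δ = d/R = 1845/3389.5 = 0.54433 rad; initial bearing θ = 4.6775 rad.
sin φ₂ = sin φ₁ cos δ + cos φ₁ sin δ cos θ = (-0.8908)(0.8555) + (0.4543)(0.5178)(-0.0349) = -0.7703, so φ₂ = -50.38°.
Δλ = atan2(sin θ sin δ cos φ₁, cos δ − sin φ₁ sin φ₂) = atan2(-0.2351, 0.1692) = -54.252°.
λ₂ = 31.502° − 54.252° = -22.75°.

-50.38°, -22.75°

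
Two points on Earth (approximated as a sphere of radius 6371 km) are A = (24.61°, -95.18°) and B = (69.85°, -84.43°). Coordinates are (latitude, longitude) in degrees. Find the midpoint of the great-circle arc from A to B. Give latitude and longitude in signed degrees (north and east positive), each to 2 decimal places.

Central angle δ = 0.7973 rad. Interpolating on the sphere with fraction f = 0.5:
P = [sin((1−f)δ)·A + sin(fδ)·B] / sin δ = 0.5425·A + 0.5425·B in Cartesian coordinates,
giving P = (-0.0264, -0.6773, 0.7353), i.e. latitude 47.33°, longitude -92.23°.

47.33°, -92.23°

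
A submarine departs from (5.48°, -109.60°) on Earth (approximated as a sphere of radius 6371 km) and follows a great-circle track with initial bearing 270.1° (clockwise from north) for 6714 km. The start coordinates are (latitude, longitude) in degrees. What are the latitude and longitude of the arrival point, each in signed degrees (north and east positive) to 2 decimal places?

2.79°, -170.10°

Angular distance δ = d/R = 6714/6371 = 1.05384 rad; initial bearing θ = 4.7141 rad.
sin φ₂ = sin φ₁ cos δ + cos φ₁ sin δ cos θ = (0.0955)(0.4942) + (0.9954)(0.8693)(0.0017) = 0.0487, so φ₂ = 2.79°.
Δλ = atan2(sin θ sin δ cos φ₁, cos δ − sin φ₁ sin φ₂) = atan2(-0.8654, 0.4896) = -60.500°.
λ₂ = -109.600° − 60.500° = -170.10°.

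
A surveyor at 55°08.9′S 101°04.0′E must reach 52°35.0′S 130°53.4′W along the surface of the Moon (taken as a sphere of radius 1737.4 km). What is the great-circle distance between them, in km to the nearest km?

1942 km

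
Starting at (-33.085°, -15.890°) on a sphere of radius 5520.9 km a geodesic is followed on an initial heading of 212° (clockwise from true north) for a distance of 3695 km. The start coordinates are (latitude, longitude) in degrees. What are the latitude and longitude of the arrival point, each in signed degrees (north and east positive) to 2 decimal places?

-60.34°, -57.52°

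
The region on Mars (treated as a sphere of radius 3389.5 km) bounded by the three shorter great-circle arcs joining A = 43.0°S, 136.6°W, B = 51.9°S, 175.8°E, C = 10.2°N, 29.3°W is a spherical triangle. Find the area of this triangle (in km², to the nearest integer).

Side lengths (central angles): a = 2.3313, b = 1.9122, c = 0.5717 rad; semiperimeter s = 2.4076.
By l'Huilier's theorem, tan(E/4) = √[tan(s/2) tan((s−a)/2) tan((s−b)/2) tan((s−c)/2)], giving spherical excess E = 0.7171 rad.
Area = E·R² = 0.7171 × (3389.5)² ≈ 8238180 km².

8238180 km²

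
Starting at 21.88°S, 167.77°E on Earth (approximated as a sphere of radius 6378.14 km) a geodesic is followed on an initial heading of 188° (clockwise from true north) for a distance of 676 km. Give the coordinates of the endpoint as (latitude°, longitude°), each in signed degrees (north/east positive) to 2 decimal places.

-27.89°, 166.82°

Angular distance δ = d/R = 676/6378.14 = 0.10599 rad; initial bearing θ = 3.2812 rad.
sin φ₂ = sin φ₁ cos δ + cos φ₁ sin δ cos θ = (-0.3727)(0.9944) + (0.9280)(0.1058)(-0.9903) = -0.4678, so φ₂ = -27.89°.
Δλ = atan2(sin θ sin δ cos φ₁, cos δ − sin φ₁ sin φ₂) = atan2(-0.0137, 0.8201) = -0.954°.
λ₂ = 167.770° − 0.954° = 166.82°.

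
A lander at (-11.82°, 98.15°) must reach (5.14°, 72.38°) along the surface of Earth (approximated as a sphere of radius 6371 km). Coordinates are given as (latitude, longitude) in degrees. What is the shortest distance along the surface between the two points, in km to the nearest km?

In radians: φ₁ = -0.2063, φ₂ = 0.0897, Δλ = -25.770° = -0.4498 rad.
Haversine: a = sin²(Δφ/2) + cos φ₁ cos φ₂ sin²(Δλ/2) = 0.0217 + (0.9788)(0.9960)(0.0497) = 0.07022.
Central angle c = 2·arcsin(√a) = 0.53640 rad.
Distance = R·c = 6371 × 0.5364 ≈ 3417 km.

3417 km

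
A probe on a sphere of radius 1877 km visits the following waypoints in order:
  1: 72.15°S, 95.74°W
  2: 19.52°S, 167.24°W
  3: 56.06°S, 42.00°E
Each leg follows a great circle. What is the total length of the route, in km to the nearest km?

Leg 1→2: central angle 1.1486 rad, distance 2156.0 km.
Leg 2→3: central angle 1.7538 rad, distance 3291.9 km.
Total: 2156.0 + 3291.9 ≈ 5448 km.

5448 km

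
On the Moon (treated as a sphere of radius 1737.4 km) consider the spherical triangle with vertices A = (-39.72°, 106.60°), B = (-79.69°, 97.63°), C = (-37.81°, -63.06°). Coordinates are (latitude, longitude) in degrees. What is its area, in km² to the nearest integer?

191240 km²

Side lengths (central angles): a = 1.0818, b = 1.7783, c = 0.7002 rad; semiperimeter s = 1.7802.
By l'Huilier's theorem, tan(E/4) = √[tan(s/2) tan((s−a)/2) tan((s−b)/2) tan((s−c)/2)], giving spherical excess E = 0.0634 rad.
Area = E·R² = 0.0634 × (1737.4)² ≈ 191240 km².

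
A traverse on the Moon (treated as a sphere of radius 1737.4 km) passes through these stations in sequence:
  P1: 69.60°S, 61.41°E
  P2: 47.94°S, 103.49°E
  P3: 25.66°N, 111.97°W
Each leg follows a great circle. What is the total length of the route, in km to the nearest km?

5278 km

Leg P1→P2: central angle 0.5172 rad, distance 898.6 km.
Leg P2→P3: central angle 2.5207 rad, distance 4379.4 km.
Total: 898.6 + 4379.4 ≈ 5278 km.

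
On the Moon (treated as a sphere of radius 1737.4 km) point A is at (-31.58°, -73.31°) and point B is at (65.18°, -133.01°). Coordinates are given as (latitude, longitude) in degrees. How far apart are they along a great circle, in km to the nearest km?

3249 km

Let φ₁ = -0.5512 rad, φ₂ = 1.1376 rad, and Δλ = -1.0420 rad.
cos c = sin φ₁ sin φ₂ + cos φ₁ cos φ₂ cos Δλ = (-0.5237)(0.9076) + (0.8519)(0.4198)(0.5045) = -0.29489,
so c = arccos(-0.29489) = 1.87014 rad.
Distance = R·c = 1737.4 × 1.8701 ≈ 3249 km.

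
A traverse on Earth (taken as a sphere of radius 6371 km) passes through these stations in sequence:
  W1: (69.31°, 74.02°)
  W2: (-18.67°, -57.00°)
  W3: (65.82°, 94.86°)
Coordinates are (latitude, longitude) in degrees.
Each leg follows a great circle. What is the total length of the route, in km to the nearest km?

27870 km

Leg W1→W2: central angle 2.1167 rad, distance 13485.2 km.
Leg W2→W3: central angle 2.2578 rad, distance 14384.4 km.
Total: 13485.2 + 14384.4 ≈ 27870 km.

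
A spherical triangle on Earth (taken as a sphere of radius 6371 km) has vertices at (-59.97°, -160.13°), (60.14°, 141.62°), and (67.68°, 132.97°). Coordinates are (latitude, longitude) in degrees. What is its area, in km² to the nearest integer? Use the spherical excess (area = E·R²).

Side lengths (central angles): a = 0.1471, b = 2.3838, c = 2.2392 rad; semiperimeter s = 2.3850.
By l'Huilier's theorem, tan(E/4) = √[tan(s/2) tan((s−a)/2) tan((s−b)/2) tan((s−c)/2)], giving spherical excess E = 0.0615 rad.
Area = E·R² = 0.0615 × (6371)² ≈ 2494601 km².

2494601 km²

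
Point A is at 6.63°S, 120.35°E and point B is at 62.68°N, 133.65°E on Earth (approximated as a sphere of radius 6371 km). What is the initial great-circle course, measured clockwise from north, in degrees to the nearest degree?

6°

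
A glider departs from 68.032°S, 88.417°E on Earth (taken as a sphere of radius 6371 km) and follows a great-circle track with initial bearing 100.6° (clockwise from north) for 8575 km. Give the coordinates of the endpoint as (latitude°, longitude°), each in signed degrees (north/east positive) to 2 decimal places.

-15.89°, -176.64°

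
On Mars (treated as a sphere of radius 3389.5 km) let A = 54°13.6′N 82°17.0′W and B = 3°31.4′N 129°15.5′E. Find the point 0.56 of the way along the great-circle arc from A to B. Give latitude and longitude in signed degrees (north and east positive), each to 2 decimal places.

50.39°, 154.00°

The central angle between A and B is δ = 2.0347 rad.
With f = 0.56, the slerp weights are sin((1−f)δ)/sin δ = 0.8726 and sin(fδ)/sin δ = 1.0157.
Weighted sum of the unit vectors: (0.8726)·(0.0785,-0.5793,0.8113) + (1.0157)·(-0.6316,0.7728,0.0615) = (-0.5731, 0.2795, 0.7704).
Converting back: φ = atan2(z, √(x²+y²)) = 50.39°, λ = atan2(y, x) = 154.00°.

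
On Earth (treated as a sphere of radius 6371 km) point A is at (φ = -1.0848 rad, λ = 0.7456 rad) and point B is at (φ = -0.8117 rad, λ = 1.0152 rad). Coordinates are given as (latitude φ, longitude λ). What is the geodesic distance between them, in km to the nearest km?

With latitudes φ₁ = -62.154°, φ₂ = -46.507° and longitude difference Δλ = 15.447°:
Haversine: a = sin²(Δφ/2) + cos φ₁ cos φ₂ sin²(Δλ/2) = 0.0185 + (0.4671)(0.6883)(0.0181) = 0.02434.
Central angle c = 2·arcsin(√a) = 0.31328 rad.
Distance = R·c = 6371 × 0.3133 ≈ 1996 km.

1996 km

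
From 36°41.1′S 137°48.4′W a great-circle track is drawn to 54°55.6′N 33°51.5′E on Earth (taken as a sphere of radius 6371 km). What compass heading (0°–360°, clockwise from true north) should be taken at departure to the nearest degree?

15°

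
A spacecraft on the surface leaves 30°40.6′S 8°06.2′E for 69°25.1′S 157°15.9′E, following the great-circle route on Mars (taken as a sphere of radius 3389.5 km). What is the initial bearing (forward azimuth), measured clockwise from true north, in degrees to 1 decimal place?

Δλ = 149.162° = 2.6034 rad.
y = sin Δλ · cos φ₂ = (0.5126)(0.3515) = 0.1802
x = cos φ₁ sin φ₂ − sin φ₁ cos φ₂ cos Δλ = (0.8601)(-0.9362) − (-0.5102)(0.3515)(-0.8586) = -0.9592
θ = atan2(y, x) = 169.36°, so the bearing is 169.4°.

169.4°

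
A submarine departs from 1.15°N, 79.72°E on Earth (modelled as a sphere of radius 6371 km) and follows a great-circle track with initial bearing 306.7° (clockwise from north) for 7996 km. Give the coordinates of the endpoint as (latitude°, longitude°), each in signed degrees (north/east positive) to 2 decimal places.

35.04°, 11.14°

Angular distance δ = d/R = 7996/6371 = 1.25506 rad; initial bearing θ = 5.3529 rad.
sin φ₂ = sin φ₁ cos δ + cos φ₁ sin δ cos θ = (0.0201)(0.3105) + (0.9998)(0.9506)(0.5976) = 0.5742, so φ₂ = 35.04°.
Δλ = atan2(sin θ sin δ cos φ₁, cos δ − sin φ₁ sin φ₂) = atan2(-0.7620, 0.2990) = -68.576°.
λ₂ = 79.720° − 68.576° = 11.14°.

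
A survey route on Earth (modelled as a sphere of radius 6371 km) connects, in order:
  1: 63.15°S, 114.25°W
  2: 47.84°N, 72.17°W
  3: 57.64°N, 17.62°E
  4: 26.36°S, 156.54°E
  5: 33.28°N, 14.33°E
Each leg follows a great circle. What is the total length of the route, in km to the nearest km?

50163 km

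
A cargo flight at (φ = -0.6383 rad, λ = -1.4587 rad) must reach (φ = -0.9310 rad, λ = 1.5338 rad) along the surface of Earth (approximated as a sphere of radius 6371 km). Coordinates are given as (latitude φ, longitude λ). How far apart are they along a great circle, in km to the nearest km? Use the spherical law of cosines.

9983 km

In radians: φ₁ = -0.6383, φ₂ = -0.9310, Δλ = 171.458° = 2.9925 rad.
cos c = sin φ₁ sin φ₂ + cos φ₁ cos φ₂ cos Δλ = (-0.5958)(-0.8022) + (0.8031)(0.5970)(-0.9889) = 0.00382,
so c = arccos(0.00382) = 1.56697 rad.
Distance = R·c = 6371 × 1.5670 ≈ 9983 km.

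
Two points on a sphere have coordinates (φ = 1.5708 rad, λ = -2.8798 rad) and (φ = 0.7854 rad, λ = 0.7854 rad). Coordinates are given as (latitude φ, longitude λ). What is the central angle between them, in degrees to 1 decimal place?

With latitudes φ₁ = 90.000°, φ₂ = 45.000° and longitude difference Δλ = -150.000°:
Haversine: a = sin²(Δφ/2) + cos φ₁ cos φ₂ sin²(Δλ/2) = 0.1464 + (-0.0000)(0.7071)(0.9330) = 0.14644.
Central angle c = 2·arcsin(√a) = 0.78539 rad.
So the angular separation is 45.0°.

45.0°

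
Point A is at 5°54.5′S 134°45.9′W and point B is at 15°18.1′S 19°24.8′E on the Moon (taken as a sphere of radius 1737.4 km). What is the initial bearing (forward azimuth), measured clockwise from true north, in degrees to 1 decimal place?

129.9°

With φ₁ = -0.1031, φ₂ = -0.2671, Δλ = 2.6909 rad, the forward-azimuth formula gives
θ = atan2( sin Δλ cos φ₂ , cos φ₁ sin φ₂ − sin φ₁ cos φ₂ cos Δλ ) = atan2(0.4201, -0.3519) = 129.95°.
So the initial bearing is 129.9°.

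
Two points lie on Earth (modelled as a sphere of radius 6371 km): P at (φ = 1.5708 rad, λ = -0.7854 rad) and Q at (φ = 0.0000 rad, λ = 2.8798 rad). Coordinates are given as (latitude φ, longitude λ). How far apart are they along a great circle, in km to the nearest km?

Let φ₁ = 1.5708 rad, φ₂ = 0.0000 rad, and Δλ = -2.6180 rad.
Haversine: a = sin²(Δφ/2) + cos φ₁ cos φ₂ sin²(Δλ/2) = 0.5000 + (-0.0000)(1.0000)(0.9330) = 0.50000.
Central angle c = 2·arcsin(√a) = 1.57079 rad.
Distance = R·c = 6371 × 1.5708 ≈ 10008 km.

10008 km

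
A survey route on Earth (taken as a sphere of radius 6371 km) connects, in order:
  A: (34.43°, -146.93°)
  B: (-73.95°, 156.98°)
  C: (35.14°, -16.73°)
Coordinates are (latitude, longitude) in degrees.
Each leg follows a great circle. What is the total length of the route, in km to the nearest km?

Leg A→B: central angle 2.0000 rad, distance 12741.9 km.
Leg B→C: central angle 2.4621 rad, distance 15685.8 km.
Total: 12741.9 + 15685.8 ≈ 28428 km.

28428 km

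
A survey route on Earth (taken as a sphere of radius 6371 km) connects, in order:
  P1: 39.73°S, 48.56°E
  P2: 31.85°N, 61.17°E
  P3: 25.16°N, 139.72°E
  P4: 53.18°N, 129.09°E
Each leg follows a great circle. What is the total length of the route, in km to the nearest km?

Leg P1→P2: central angle 1.2659 rad, distance 8064.9 km.
Leg P2→P3: central angle 1.1843 rad, distance 7545.0 km.
Leg P3→P4: central angle 0.5085 rad, distance 3239.7 km.
Total: 8064.9 + 7545.0 + 3239.7 ≈ 18850 km.

18850 km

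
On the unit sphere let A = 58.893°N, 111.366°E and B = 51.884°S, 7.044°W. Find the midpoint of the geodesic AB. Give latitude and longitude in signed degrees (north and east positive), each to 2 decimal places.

Central angle δ = 2.5416 rad. Interpolating on the sphere with fraction f = 0.5:
P = [sin((1−f)δ)·A + sin(fδ)·B] / sin δ = 1.6920·A + 1.6920·B in Cartesian coordinates,
giving P = (0.7180, 0.6860, 0.1175), i.e. latitude 6.75°, longitude 43.69°.

6.75°, 43.69°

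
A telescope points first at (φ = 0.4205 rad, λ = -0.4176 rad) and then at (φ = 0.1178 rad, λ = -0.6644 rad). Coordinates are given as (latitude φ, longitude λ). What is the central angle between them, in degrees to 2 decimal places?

With latitudes φ₁ = 24.093°, φ₂ = 6.749° and longitude difference Δλ = -14.141°:
Haversine: a = sin²(Δφ/2) + cos φ₁ cos φ₂ sin²(Δλ/2) = 0.0227 + (0.9129)(0.9931)(0.0152) = 0.03647.
Central angle c = 2·arcsin(√a) = 0.38429 rad.
So the angular separation is 22.02°.

22.02°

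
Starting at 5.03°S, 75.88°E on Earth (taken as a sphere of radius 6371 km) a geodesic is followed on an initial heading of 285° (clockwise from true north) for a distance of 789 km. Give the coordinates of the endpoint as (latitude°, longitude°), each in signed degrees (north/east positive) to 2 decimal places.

-3.16°, 69.02°

Angular distance δ = d/R = 789/6371 = 0.12384 rad; initial bearing θ = 4.9742 rad.
sin φ₂ = sin φ₁ cos δ + cos φ₁ sin δ cos θ = (-0.0877)(0.9923) + (0.9961)(0.1235)(0.2588) = -0.0552, so φ₂ = -3.16°.
Δλ = atan2(sin θ sin δ cos φ₁, cos δ − sin φ₁ sin φ₂) = atan2(-0.1189, 0.9875) = -6.863°.
λ₂ = 75.880° − 6.863° = 69.02°.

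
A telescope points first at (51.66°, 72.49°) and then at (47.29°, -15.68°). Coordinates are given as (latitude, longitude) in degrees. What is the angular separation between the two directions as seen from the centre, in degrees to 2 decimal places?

53.86°

With latitudes φ₁ = 51.660°, φ₂ = 47.290° and longitude difference Δλ = -88.170°:
cos c = sin φ₁ sin φ₂ + cos φ₁ cos φ₂ cos Δλ = (0.7843)(0.7348) + (0.6203)(0.6783)(0.0319) = 0.58977,
so c = arccos(0.58977) = 0.94002 rad.
So the angular separation is 53.86°.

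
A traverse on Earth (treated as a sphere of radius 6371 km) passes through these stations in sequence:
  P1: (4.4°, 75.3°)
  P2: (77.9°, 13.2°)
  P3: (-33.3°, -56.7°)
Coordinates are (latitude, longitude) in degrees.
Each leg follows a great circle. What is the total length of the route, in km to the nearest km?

Leg P1→P2: central angle 1.3971 rad, distance 8901.0 km.
Leg P2→P3: central angle 2.0676 rad, distance 13172.7 km.
Total: 8901.0 + 13172.7 ≈ 22074 km.

22074 km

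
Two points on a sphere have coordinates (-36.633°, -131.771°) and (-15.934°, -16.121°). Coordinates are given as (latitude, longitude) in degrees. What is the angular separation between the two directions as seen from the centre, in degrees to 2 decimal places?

99.80°

In radians: φ₁ = -0.6394, φ₂ = -0.2781, Δλ = 115.650° = 2.0185 rad.
Haversine: a = sin²(Δφ/2) + cos φ₁ cos φ₂ sin²(Δλ/2) = 0.0323 + (0.8025)(0.9616)(0.7164) = 0.58511.
Central angle c = 2·arcsin(√a) = 1.74184 rad.
So the angular separation is 99.80°.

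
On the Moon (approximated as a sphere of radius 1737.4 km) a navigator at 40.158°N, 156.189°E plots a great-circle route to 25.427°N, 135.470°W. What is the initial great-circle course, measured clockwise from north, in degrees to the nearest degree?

Δλ = 68.341° = 1.1928 rad.
y = sin Δλ · cos φ₂ = (0.9294)(0.9031) = 0.8394
x = cos φ₁ sin φ₂ − sin φ₁ cos φ₂ cos Δλ = (0.7643)(0.4294) − (0.6449)(0.9031)(0.3691) = 0.1132
θ = atan2(y, x) = 82.32°, so the bearing is 82°.

82°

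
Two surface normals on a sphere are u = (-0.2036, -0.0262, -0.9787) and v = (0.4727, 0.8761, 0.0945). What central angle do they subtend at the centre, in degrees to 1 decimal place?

102.2°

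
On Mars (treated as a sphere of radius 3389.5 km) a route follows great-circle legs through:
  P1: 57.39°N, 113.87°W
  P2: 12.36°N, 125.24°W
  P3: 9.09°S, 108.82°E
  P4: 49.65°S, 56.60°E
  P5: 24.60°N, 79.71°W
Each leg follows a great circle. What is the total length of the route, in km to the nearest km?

21883 km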